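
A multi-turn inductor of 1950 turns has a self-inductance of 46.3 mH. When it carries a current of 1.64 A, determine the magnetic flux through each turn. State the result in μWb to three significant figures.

From L = NΦ_B/I, the flux per turn is Φ_B = LI/N.
Φ_B = (4.630×10^-2 H)(1.64 A)/1950 = 3.894×10^-5 Wb.

Φ_B ≈ 38.9 μWb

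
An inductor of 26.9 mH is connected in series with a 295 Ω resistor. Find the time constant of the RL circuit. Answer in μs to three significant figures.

τ = L/R = (2.690×10^-2 H)/(295 Ω) = 9.119×10^-5 s.

τ ≈ 91.2 μs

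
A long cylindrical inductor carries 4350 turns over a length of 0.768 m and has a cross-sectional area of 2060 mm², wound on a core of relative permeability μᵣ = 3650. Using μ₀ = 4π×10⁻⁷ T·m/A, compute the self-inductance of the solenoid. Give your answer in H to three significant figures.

A = 2060 mm² = 2.060×10^-3 m².
For a long solenoid, L = μ₀μᵣN²A/ℓ.
L = (4π×10⁻⁷)(3650)(4350)²(2.060×10^-3)/(0.768 m) = 232.8 H.

L ≈ 233 H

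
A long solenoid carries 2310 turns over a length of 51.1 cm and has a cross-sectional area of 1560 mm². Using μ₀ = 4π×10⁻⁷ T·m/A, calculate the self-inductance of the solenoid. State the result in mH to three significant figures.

A = 1560 mm² = 1.560×10^-3 m².
For a long solenoid, L = μ₀N²A/ℓ.
L = (4π×10⁻⁷)(2310)²(1.560×10^-3)/(0.511 m) = 2.047×10^-2 H.

L ≈ 20.5 mH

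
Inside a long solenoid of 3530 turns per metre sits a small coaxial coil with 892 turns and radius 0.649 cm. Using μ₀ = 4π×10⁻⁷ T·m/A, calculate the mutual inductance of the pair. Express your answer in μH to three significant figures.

M ≈ 524 μH

The outer solenoid produces a uniform field B₁ = μ₀n₁I₁ across the inner coil,
so the flux linkage is N₂Φ = N₂B₁A₂ = μ₀n₁N₂A₂·I₁, giving M = μ₀n₁N₂A₂.
A₂ = πr² = π(6.490×10^-3 m)² = 1.323×10^-4 m².
M = (4π×10⁻⁷)(3530)(892)(1.323×10^-4) = 5.236×10^-4 H.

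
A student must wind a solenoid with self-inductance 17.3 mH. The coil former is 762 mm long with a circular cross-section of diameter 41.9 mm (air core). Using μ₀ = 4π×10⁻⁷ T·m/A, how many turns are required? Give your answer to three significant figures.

A = π(d/2)² = π(2.095×10^-2 m)² = 1.379×10^-3 m².
From L = μ₀N²A/ℓ, N = √(Lℓ / (μ₀A)).
N = √[(1.730×10^-2)(0.762) / ((4π×10⁻⁷)×1.379×10^-3)] = √(7.608×10^6) ≈ 2758.3.

N ≈ 2760 turns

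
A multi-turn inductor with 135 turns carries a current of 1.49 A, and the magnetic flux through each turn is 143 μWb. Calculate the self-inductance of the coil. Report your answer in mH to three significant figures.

L ≈ 13.0 mH

Self-inductance is defined by L = NΦ_B/I (flux linkage over current).
L = (135)(1.430×10^-4 Wb)/(1.49 A) = 1.296×10^-2 H.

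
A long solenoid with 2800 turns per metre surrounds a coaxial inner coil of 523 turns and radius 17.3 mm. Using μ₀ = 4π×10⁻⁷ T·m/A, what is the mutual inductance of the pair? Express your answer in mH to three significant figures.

M ≈ 1.73 mH

The outer solenoid produces a uniform field B₁ = μ₀n₁I₁ across the inner coil,
so the flux linkage is N₂Φ = N₂B₁A₂ = μ₀n₁N₂A₂·I₁, giving M = μ₀n₁N₂A₂.
A₂ = πr² = π(1.730×10^-2 m)² = 9.402×10^-4 m².
M = (4π×10⁻⁷)(2800)(523)(9.402×10^-4) = 1.730×10^-3 H.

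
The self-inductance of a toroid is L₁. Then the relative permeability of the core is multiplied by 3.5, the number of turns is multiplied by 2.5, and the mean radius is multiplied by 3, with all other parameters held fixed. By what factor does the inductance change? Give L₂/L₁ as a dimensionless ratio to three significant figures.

For a toroid, L ∝ μᵣN²A/R.
L₂/L₁ = (3.5) × (2.5)^2 × (3)^-1 = 7.29.

L₂/L₁ = 7.29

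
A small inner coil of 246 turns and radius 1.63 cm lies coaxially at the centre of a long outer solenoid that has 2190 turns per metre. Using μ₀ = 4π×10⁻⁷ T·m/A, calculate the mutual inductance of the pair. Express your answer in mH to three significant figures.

The outer solenoid produces a uniform field B₁ = μ₀n₁I₁ across the inner coil,
so the flux linkage is N₂Φ = N₂B₁A₂ = μ₀n₁N₂A₂·I₁, giving M = μ₀n₁N₂A₂.
A₂ = πr² = π(1.630×10^-2 m)² = 8.347×10^-4 m².
M = (4π×10⁻⁷)(2190)(246)(8.347×10^-4) = 5.651×10^-4 H.

M ≈ 0.565 mH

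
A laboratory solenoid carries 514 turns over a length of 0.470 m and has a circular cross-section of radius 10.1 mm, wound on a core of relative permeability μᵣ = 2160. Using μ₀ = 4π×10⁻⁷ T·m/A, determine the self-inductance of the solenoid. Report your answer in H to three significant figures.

L ≈ 0.489 H

A = πr² = π(1.010×10^-2 m)² = 3.2047×10^-4 m².
For a long solenoid, L = μ₀μᵣN²A/ℓ.
L = (4π×10⁻⁷)(2160)(514)²(3.2047×10^-4)/(0.47 m) = 0.489 H.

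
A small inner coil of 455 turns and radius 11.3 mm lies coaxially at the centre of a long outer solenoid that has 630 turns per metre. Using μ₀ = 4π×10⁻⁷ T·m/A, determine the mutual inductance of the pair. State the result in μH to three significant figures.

M ≈ 145 μH

The outer solenoid produces a uniform field B₁ = μ₀n₁I₁ across the inner coil,
so the flux linkage is N₂Φ = N₂B₁A₂ = μ₀n₁N₂A₂·I₁, giving M = μ₀n₁N₂A₂.
A₂ = πr² = π(1.130×10^-2 m)² = 4.011×10^-4 m².
M = (4π×10⁻⁷)(630)(455)(4.011×10^-4) = 1.445×10^-4 H.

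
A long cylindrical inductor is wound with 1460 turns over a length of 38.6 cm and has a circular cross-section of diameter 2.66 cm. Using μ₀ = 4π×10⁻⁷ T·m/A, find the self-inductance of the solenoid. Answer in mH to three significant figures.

L ≈ 3.86 mH

A = π(d/2)² = π(1.330×10^-2 m)² = 5.557×10^-4 m².
For a long solenoid, L = μ₀N²A/ℓ.
L = (4π×10⁻⁷)(1460)²(5.557×10^-4)/(0.386 m) = 3.856×10^-3 H.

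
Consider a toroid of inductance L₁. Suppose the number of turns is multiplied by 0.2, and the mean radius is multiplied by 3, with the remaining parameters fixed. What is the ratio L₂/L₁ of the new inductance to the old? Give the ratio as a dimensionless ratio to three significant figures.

L₂/L₁ = 0.0133

For a toroid, L ∝ μᵣN²A/R.
L₂/L₁ = (0.2)^2 × (3)^-1 = 0.0133.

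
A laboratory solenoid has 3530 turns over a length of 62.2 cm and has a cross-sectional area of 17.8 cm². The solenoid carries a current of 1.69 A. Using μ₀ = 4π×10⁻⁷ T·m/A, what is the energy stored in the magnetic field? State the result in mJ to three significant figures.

U ≈ 64.0 mJ

A = 17.8 cm² = 1.780×10^-3 m².
L = μ₀N²A/ℓ = (4π×10⁻⁷)(3530)²(1.780×10^-3)/(0.622) = 4.481×10^-2 H.
U = ½LI² = ½(4.481×10^-2)(1.69)² = 6.399×10^-2 J.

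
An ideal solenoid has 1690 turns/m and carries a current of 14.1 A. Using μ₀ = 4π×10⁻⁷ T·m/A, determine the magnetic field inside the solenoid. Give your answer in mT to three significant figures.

Inside a long solenoid, B = μ₀nI.
B = (4π×10⁻⁷)(1.690×10^3 m⁻¹)(14.1 A) = 2.994×10^-2 T.

B ≈ 29.9 mT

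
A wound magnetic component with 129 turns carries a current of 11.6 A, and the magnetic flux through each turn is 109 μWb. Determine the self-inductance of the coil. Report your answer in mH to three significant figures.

Self-inductance is defined by L = NΦ_B/I (flux linkage over current).
L = (129)(1.090×10^-4 Wb)/(11.6 A) = 1.212×10^-3 H.

L ≈ 1.21 mH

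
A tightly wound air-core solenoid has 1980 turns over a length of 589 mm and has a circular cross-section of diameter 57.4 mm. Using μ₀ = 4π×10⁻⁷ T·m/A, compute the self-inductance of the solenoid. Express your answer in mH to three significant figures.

A = π(d/2)² = π(2.870×10^-2 m)² = 2.588×10^-3 m².
For a long solenoid, L = μ₀N²A/ℓ.
L = (4π×10⁻⁷)(1980)²(2.588×10^-3)/(0.589 m) = 2.164×10^-2 H.

L ≈ 21.6 mH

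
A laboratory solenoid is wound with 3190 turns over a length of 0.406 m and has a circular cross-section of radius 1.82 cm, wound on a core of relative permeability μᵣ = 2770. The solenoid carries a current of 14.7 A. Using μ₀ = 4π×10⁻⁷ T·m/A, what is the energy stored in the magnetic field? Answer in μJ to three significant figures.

A = πr² = π(1.820×10^-2 m)² = 1.041×10^-3 m².
L = μ₀μᵣN²A/ℓ = (4π×10⁻⁷)(2770)(3190)²(1.041×10^-3)/(0.406) = 90.79 H.
U = ½LI² = ½(90.79)(14.7)² = 9.809×10^3 J.

U ≈ 9810000000 μJ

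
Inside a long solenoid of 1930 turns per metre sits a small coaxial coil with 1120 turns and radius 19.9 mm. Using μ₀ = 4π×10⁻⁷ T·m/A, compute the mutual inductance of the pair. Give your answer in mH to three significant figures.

M ≈ 3.38 mH

The outer solenoid produces a uniform field B₁ = μ₀n₁I₁ across the inner coil,
so the flux linkage is N₂Φ = N₂B₁A₂ = μ₀n₁N₂A₂·I₁, giving M = μ₀n₁N₂A₂.
A₂ = πr² = π(1.990×10^-2 m)² = 1.244×10^-3 m².
M = (4π×10⁻⁷)(1930)(1120)(1.244×10^-3) = 3.379×10^-3 H.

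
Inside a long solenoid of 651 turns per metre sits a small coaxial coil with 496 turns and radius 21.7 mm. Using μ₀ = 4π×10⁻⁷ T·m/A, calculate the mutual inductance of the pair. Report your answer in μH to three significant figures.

M ≈ 600 μH

The outer solenoid produces a uniform field B₁ = μ₀n₁I₁ across the inner coil,
so the flux linkage is N₂Φ = N₂B₁A₂ = μ₀n₁N₂A₂·I₁, giving M = μ₀n₁N₂A₂.
A₂ = πr² = π(2.170×10^-2 m)² = 1.479×10^-3 m².
M = (4π×10⁻⁷)(651)(496)(1.479×10^-3) = 6.003×10^-4 H.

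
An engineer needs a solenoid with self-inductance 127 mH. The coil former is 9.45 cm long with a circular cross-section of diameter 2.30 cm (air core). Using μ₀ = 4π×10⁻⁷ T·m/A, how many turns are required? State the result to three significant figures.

N ≈ 4790 turns

A = π(d/2)² = π(1.150×10^-2 m)² = 4.1548×10^-4 m².
From L = μ₀N²A/ℓ, N = √(Lℓ / (μ₀A)).
N = √[(0.127)(9.450×10^-2) / ((4π×10⁻⁷)×4.1548×10^-4)] = √(2.299×10^7) ≈ 4794.5.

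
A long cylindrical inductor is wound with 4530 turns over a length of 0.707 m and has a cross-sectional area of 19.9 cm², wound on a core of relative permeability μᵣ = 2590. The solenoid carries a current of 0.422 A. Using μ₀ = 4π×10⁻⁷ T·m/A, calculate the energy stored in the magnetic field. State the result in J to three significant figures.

U ≈ 16.7 J

A = 19.9 cm² = 1.990×10^-3 m².
L = μ₀μᵣN²A/ℓ = (4π×10⁻⁷)(2590)(4530)²(1.990×10^-3)/(0.707) = 188 H.
U = ½LI² = ½(188)(0.422)² = 16.74 J.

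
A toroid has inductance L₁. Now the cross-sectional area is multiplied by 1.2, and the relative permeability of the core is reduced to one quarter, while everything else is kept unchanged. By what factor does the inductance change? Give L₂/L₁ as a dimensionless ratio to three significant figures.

For a toroid, L ∝ μᵣN²A/R.
L₂/L₁ = (1.2) × (0.25) = 0.300.

L₂/L₁ = 0.300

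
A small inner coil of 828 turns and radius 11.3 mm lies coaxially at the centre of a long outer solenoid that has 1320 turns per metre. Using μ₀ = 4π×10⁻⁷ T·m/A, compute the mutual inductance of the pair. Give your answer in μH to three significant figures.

The outer solenoid produces a uniform field B₁ = μ₀n₁I₁ across the inner coil,
so the flux linkage is N₂Φ = N₂B₁A₂ = μ₀n₁N₂A₂·I₁, giving M = μ₀n₁N₂A₂.
A₂ = πr² = π(1.130×10^-2 m)² = 4.011×10^-4 m².
M = (4π×10⁻⁷)(1320)(828)(4.011×10^-4) = 5.510×10^-4 H.

M ≈ 551 μH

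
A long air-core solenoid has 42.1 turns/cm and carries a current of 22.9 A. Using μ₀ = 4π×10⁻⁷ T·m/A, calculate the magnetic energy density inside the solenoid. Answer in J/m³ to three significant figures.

B = μ₀nI = (4π×10⁻⁷)(4.210×10^3)(22.9) = 0.1212 T.
u = B²/(2μ₀) = (0.1212)²/(2×4π×10⁻⁷) = 5.840×10^3 J/m³.

u ≈ 5840 J/m³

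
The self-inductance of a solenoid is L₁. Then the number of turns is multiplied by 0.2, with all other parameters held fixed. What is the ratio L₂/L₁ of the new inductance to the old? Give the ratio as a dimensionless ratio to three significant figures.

For a solenoid, L ∝ μᵣN²A/ℓ.
L₂/L₁ = (0.2)^2 = 0.0400.

L₂/L₁ = 0.0400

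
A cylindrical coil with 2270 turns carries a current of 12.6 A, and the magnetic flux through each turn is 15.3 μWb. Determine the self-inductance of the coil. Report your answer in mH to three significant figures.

Self-inductance is defined by L = NΦ_B/I (flux linkage over current).
L = (2270)(1.530×10^-5 Wb)/(12.6 A) = 2.756×10^-3 H.

L ≈ 2.76 mH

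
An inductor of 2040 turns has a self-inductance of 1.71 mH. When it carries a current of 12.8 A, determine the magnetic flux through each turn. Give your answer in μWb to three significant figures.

Φ_B ≈ 10.7 μWb

From L = NΦ_B/I, the flux per turn is Φ_B = LI/N.
Φ_B = (1.710×10^-3 H)(12.8 A)/2040 = 1.073×10^-5 Wb.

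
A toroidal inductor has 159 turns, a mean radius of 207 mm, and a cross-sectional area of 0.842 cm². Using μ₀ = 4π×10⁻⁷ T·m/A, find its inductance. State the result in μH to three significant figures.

L ≈ 2.06 μH

For a thin toroid, L = μ₀N²A/(2πR).
L = (4π×10⁻⁷)(159)²(8.420×10^-5) / (2π×0.207 m) = 2.057×10^-6 H.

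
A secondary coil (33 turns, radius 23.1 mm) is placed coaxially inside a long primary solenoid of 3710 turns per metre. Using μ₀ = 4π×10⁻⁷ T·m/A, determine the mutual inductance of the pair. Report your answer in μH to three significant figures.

The outer solenoid produces a uniform field B₁ = μ₀n₁I₁ across the inner coil,
so the flux linkage is N₂Φ = N₂B₁A₂ = μ₀n₁N₂A₂·I₁, giving M = μ₀n₁N₂A₂.
A₂ = πr² = π(2.310×10^-2 m)² = 1.676×10^-3 m².
M = (4π×10⁻⁷)(3710)(33)(1.676×10^-3) = 2.579×10^-4 H.

M ≈ 258 μH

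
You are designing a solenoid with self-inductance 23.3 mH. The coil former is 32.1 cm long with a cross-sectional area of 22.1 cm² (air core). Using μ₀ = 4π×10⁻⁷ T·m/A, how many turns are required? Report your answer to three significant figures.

A = 22.1 cm² = 2.210×10^-3 m².
From L = μ₀N²A/ℓ, N = √(Lℓ / (μ₀A)).
N = √[(2.330×10^-2)(0.321) / ((4π×10⁻⁷)×2.210×10^-3)] = √(2.693×10^6) ≈ 1641.1.

N ≈ 1640 turns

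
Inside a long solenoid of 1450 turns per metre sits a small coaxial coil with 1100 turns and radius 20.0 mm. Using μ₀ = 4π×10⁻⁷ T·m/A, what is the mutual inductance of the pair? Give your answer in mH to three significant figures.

The outer solenoid produces a uniform field B₁ = μ₀n₁I₁ across the inner coil,
so the flux linkage is N₂Φ = N₂B₁A₂ = μ₀n₁N₂A₂·I₁, giving M = μ₀n₁N₂A₂.
A₂ = πr² = π(2.000×10^-2 m)² = 1.257×10^-3 m².
M = (4π×10⁻⁷)(1450)(1100)(1.257×10^-3) = 2.519×10^-3 H.

M ≈ 2.52 mH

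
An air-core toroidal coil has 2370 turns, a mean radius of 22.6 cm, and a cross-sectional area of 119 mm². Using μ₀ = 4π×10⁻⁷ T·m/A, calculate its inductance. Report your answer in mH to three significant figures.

For a thin toroid, L = μ₀N²A/(2πR).
L = (4π×10⁻⁷)(2370)²(1.190×10^-4) / (2π×0.226 m) = 5.915×10^-4 H.

L ≈ 0.592 mH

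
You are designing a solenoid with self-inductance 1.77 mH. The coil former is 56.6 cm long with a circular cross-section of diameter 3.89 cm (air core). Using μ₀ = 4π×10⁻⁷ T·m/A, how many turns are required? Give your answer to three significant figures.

A = π(d/2)² = π(1.945×10^-2 m)² = 1.188×10^-3 m².
From L = μ₀N²A/ℓ, N = √(Lℓ / (μ₀A)).
N = √[(1.770×10^-3)(0.566) / ((4π×10⁻⁷)×1.188×10^-3)] = √(6.708×10^5) ≈ 819.0.

N ≈ 819 turns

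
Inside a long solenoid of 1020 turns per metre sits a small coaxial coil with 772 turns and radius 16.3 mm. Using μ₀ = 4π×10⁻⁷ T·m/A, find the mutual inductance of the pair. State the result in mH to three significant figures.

M ≈ 0.826 mH

The outer solenoid produces a uniform field B₁ = μ₀n₁I₁ across the inner coil,
so the flux linkage is N₂Φ = N₂B₁A₂ = μ₀n₁N₂A₂·I₁, giving M = μ₀n₁N₂A₂.
A₂ = πr² = π(1.630×10^-2 m)² = 8.347×10^-4 m².
M = (4π×10⁻⁷)(1020)(772)(8.347×10^-4) = 8.259×10^-4 H.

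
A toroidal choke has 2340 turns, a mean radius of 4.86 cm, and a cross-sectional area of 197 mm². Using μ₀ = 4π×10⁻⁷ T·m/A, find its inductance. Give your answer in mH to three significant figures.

L ≈ 4.44 mH

For a thin toroid, L = μ₀N²A/(2πR).
L = (4π×10⁻⁷)(2340)²(1.970×10^-4) / (2π×4.860×10^-2 m) = 4.439×10^-3 H.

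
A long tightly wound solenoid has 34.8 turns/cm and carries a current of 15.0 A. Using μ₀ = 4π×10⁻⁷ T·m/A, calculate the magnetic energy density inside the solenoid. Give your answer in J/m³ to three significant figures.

B = μ₀nI = (4π×10⁻⁷)(3.480×10^3)(15.0) = 6.560×10^-2 T.
u = B²/(2μ₀) = (6.560×10^-2)²/(2×4π×10⁻⁷) = 1.712×10^3 J/m³.

u ≈ 1710 J/m³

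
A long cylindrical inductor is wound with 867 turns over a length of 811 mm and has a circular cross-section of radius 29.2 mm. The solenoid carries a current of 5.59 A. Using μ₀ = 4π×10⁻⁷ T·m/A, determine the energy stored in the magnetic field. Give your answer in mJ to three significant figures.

U ≈ 48.7 mJ

A = πr² = π(2.920×10^-2 m)² = 2.679×10^-3 m².
L = μ₀N²A/ℓ = (4π×10⁻⁷)(867)²(2.679×10^-3)/(0.811) = 3.120×10^-3 H.
U = ½LI² = ½(3.120×10^-3)(5.59)² = 4.8746×10^-2 J.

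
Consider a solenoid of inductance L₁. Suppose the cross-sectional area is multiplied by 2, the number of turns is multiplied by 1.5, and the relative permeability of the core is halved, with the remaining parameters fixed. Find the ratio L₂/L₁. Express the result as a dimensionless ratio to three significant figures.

L₂/L₁ = 2.25

For a solenoid, L ∝ μᵣN²A/ℓ.
L₂/L₁ = (2) × (1.5)^2 × (0.5) = 2.25.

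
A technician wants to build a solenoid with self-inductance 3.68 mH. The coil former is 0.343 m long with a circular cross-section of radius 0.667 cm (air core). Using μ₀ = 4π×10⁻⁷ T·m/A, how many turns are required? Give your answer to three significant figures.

N ≈ 2680 turns

A = πr² = π(6.670×10^-3 m)² = 1.398×10^-4 m².
From L = μ₀N²A/ℓ, N = √(Lℓ / (μ₀A)).
N = √[(3.680×10^-3)(0.343) / ((4π×10⁻⁷)×1.398×10^-4)] = √(7.187×10^6) ≈ 2680.8.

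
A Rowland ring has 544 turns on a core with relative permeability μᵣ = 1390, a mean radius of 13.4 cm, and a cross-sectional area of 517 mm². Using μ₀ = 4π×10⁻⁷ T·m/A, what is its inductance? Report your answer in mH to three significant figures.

For a thin toroid, L = μ₀μᵣN²A/(2πR).
L = (4π×10⁻⁷)(1390)(544)²(5.170×10^-4) / (2π×0.134 m) = 0.3174 H.

L ≈ 317 mH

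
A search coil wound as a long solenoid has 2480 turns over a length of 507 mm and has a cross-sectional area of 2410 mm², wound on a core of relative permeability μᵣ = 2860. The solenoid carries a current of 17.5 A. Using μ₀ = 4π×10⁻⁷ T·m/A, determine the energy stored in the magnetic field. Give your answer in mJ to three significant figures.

A = 2410 mm² = 2.410×10^-3 m².
L = μ₀μᵣN²A/ℓ = (4π×10⁻⁷)(2860)(2480)²(2.410×10^-3)/(0.507) = 105.1 H.
U = ½LI² = ½(105.1)(17.5)² = 1.609×10^4 J.

U ≈ 16100000 mJ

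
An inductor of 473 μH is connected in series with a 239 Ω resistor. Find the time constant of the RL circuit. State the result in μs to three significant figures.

τ = L/R = (4.730×10^-4 H)/(239 Ω) = 1.979×10^-6 s.

τ ≈ 1.98 μs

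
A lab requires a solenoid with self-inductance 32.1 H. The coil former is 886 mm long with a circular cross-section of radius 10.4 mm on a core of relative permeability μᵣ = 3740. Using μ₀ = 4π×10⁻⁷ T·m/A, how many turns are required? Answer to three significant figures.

A = πr² = π(1.040×10^-2 m)² = 3.398×10^-4 m².
From L = μ₀μᵣN²A/ℓ, N = √(Lℓ / (μ₀μᵣA)).
N = √[(32.1)(0.886) / ((4π×10⁻⁷)(3740)×3.398×10^-4)] = √(1.781×10^7) ≈ 4220.1.

N ≈ 4220 turns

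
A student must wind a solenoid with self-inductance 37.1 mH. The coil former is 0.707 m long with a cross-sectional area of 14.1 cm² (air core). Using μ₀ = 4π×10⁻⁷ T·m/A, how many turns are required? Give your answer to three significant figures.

N ≈ 3850 turns

A = 14.1 cm² = 1.410×10^-3 m².
From L = μ₀N²A/ℓ, N = √(Lℓ / (μ₀A)).
N = √[(3.710×10^-2)(0.707) / ((4π×10⁻⁷)×1.410×10^-3)] = √(1.480×10^7) ≈ 3847.5.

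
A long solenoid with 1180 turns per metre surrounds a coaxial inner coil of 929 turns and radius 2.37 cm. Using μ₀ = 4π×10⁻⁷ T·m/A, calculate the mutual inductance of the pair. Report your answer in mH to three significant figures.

M ≈ 2.43 mH

The outer solenoid produces a uniform field B₁ = μ₀n₁I₁ across the inner coil,
so the flux linkage is N₂Φ = N₂B₁A₂ = μ₀n₁N₂A₂·I₁, giving M = μ₀n₁N₂A₂.
A₂ = πr² = π(2.370×10^-2 m)² = 1.7646×10^-3 m².
M = (4π×10⁻⁷)(1180)(929)(1.7646×10^-3) = 2.431×10^-3 H.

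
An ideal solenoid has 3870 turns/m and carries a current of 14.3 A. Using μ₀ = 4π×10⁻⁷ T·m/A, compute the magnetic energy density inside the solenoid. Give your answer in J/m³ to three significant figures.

B = μ₀nI = (4π×10⁻⁷)(3.870×10^3)(14.3) = 6.954×10^-2 T.
u = B²/(2μ₀) = (6.954×10^-2)²/(2×4π×10⁻⁷) = 1.924×10^3 J/m³.

u ≈ 1920 J/m³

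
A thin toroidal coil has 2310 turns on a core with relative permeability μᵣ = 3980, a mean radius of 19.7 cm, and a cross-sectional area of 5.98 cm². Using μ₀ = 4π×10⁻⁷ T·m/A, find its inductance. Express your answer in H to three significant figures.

For a thin toroid, L = μ₀μᵣN²A/(2πR).
L = (4π×10⁻⁷)(3980)(2310)²(5.980×10^-4) / (2π×0.197 m) = 12.89 H.

L ≈ 12.9 H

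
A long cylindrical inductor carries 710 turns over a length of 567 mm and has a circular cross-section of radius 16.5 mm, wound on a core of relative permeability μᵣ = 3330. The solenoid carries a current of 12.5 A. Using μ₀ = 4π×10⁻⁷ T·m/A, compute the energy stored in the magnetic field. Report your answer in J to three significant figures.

A = πr² = π(1.650×10^-2 m)² = 8.553×10^-4 m².
L = μ₀μᵣN²A/ℓ = (4π×10⁻⁷)(3330)(710)²(8.553×10^-4)/(0.567) = 3.182 H.
U = ½LI² = ½(3.182)(12.5)² = 248.6 J.

U ≈ 249 J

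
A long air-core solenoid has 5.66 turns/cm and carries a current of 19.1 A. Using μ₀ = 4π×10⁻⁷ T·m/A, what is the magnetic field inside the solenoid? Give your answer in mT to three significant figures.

B ≈ 13.6 mT

Inside a long solenoid, B = μ₀nI.
B = (4π×10⁻⁷)(566 m⁻¹)(19.1 A) = 1.359×10^-2 T.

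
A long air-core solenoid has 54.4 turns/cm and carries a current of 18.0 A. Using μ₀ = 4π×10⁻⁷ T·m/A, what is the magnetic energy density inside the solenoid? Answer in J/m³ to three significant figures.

B = μ₀nI = (4π×10⁻⁷)(5.440×10^3)(18.0) = 0.123 T.
u = B²/(2μ₀) = (0.123)²/(2×4π×10⁻⁷) = 6.0245×10^3 J/m³.

u ≈ 6020 J/m³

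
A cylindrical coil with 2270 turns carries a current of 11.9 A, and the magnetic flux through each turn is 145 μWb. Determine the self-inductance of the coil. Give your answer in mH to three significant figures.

Self-inductance is defined by L = NΦ_B/I (flux linkage over current).
L = (2270)(1.450×10^-4 Wb)/(11.9 A) = 2.766×10^-2 H.

L ≈ 27.7 mH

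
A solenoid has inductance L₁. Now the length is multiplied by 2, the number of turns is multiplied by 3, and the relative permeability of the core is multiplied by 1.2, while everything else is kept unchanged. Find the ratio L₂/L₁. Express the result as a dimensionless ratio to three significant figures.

L₂/L₁ = 5.40

For a solenoid, L ∝ μᵣN²A/ℓ.
L₂/L₁ = (2)^-1 × (3)^2 × (1.2) = 5.40.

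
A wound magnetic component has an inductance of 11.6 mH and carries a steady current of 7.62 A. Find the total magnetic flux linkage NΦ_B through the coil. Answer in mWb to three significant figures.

From L = NΦ_B/I, the flux linkage is NΦ_B = LI.
NΦ_B = (1.160×10^-2 H)(7.62 A) = 8.839×10^-2 Wb.

NΦ_B ≈ 88.4 mWb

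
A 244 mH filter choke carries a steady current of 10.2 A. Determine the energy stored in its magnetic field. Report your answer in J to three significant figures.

Stored magnetic energy: U = ½LI².
U = ½(0.244 H)(10.2 A)² = 12.69 J.

U ≈ 12.7 J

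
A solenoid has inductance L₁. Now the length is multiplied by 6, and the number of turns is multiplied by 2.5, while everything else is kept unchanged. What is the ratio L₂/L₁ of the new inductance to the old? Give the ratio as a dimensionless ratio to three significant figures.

For a solenoid, L ∝ μᵣN²A/ℓ.
L₂/L₁ = (6)^-1 × (2.5)^2 = 1.04.

L₂/L₁ = 1.04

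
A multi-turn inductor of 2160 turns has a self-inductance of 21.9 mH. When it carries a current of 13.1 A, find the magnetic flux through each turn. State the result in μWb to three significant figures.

Φ_B ≈ 133 μWb

From L = NΦ_B/I, the flux per turn is Φ_B = LI/N.
Φ_B = (2.190×10^-2 H)(13.1 A)/2160 = 1.328×10^-4 Wb.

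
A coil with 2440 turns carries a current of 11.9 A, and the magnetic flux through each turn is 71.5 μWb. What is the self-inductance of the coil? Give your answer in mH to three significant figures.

L ≈ 14.7 mH

Self-inductance is defined by L = NΦ_B/I (flux linkage over current).
L = (2440)(7.150×10^-5 Wb)/(11.9 A) = 1.466×10^-2 H.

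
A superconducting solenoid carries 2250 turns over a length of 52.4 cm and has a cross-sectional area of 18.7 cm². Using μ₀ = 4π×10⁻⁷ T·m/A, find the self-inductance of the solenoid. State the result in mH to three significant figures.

A = 18.7 cm² = 1.870×10^-3 m².
For a long solenoid, L = μ₀N²A/ℓ.
L = (4π×10⁻⁷)(2250)²(1.870×10^-3)/(0.524 m) = 2.270×10^-2 H.

L ≈ 22.7 mH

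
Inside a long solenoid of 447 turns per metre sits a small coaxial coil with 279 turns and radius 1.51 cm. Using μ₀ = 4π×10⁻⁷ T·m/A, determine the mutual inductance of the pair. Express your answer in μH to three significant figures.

M ≈ 112 μH

The outer solenoid produces a uniform field B₁ = μ₀n₁I₁ across the inner coil,
so the flux linkage is N₂Φ = N₂B₁A₂ = μ₀n₁N₂A₂·I₁, giving M = μ₀n₁N₂A₂.
A₂ = πr² = π(1.510×10^-2 m)² = 7.163×10^-4 m².
M = (4π×10⁻⁷)(447)(279)(7.163×10^-4) = 1.123×10^-4 H.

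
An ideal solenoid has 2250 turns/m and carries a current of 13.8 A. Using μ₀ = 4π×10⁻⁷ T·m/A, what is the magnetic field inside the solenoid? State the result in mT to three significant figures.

B ≈ 39.0 mT

Inside a long solenoid, B = μ₀nI.
B = (4π×10⁻⁷)(2.250×10^3 m⁻¹)(13.8 A) = 3.902×10^-2 T.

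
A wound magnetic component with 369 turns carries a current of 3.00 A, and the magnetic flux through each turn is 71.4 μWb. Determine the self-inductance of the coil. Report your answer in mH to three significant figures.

L ≈ 8.78 mH

Self-inductance is defined by L = NΦ_B/I (flux linkage over current).
L = (369)(7.140×10^-5 Wb)/(3.00 A) = 8.782×10^-3 H.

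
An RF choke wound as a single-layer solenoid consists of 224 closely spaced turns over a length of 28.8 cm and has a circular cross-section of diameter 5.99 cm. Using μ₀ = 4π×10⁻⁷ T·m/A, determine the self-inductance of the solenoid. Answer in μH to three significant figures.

L ≈ 617 μH

A = π(d/2)² = π(2.995×10^-2 m)² = 2.818×10^-3 m².
For a long solenoid, L = μ₀N²A/ℓ.
L = (4π×10⁻⁷)(224)²(2.818×10^-3)/(0.288 m) = 6.170×10^-4 H.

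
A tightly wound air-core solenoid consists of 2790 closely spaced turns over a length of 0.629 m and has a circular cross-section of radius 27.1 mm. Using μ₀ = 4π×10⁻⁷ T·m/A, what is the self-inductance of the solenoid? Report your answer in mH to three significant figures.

L ≈ 35.9 mH

A = πr² = π(2.710×10^-2 m)² = 2.307×10^-3 m².
For a long solenoid, L = μ₀N²A/ℓ.
L = (4π×10⁻⁷)(2790)²(2.307×10^-3)/(0.629 m) = 3.588×10^-2 H.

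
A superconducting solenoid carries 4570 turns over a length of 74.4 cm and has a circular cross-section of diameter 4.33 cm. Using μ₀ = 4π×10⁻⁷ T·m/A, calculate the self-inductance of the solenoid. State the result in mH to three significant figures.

L ≈ 51.9 mH

A = π(d/2)² = π(2.165×10^-2 m)² = 1.473×10^-3 m².
For a long solenoid, L = μ₀N²A/ℓ.
L = (4π×10⁻⁷)(4570)²(1.473×10^-3)/(0.744 m) = 5.194×10^-2 H.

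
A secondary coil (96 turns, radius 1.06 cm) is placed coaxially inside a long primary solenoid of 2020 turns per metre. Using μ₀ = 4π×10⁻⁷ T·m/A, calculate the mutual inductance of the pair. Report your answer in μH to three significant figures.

The outer solenoid produces a uniform field B₁ = μ₀n₁I₁ across the inner coil,
so the flux linkage is N₂Φ = N₂B₁A₂ = μ₀n₁N₂A₂·I₁, giving M = μ₀n₁N₂A₂.
A₂ = πr² = π(1.060×10^-2 m)² = 3.530×10^-4 m².
M = (4π×10⁻⁷)(2020)(96)(3.530×10^-4) = 8.602×10^-5 H.

M ≈ 86.0 μH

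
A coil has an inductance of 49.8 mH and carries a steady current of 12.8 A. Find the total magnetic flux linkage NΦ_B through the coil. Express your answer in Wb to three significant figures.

NΦ_B ≈ 0.637 Wb

From L = NΦ_B/I, the flux linkage is NΦ_B = LI.
NΦ_B = (4.980×10^-2 H)(12.8 A) = 0.6374 Wb.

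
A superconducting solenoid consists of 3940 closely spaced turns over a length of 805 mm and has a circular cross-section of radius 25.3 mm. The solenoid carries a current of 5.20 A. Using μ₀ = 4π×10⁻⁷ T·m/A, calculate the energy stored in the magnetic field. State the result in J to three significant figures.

A = πr² = π(2.530×10^-2 m)² = 2.011×10^-3 m².
L = μ₀N²A/ℓ = (4π×10⁻⁷)(3940)²(2.011×10^-3)/(0.805) = 4.873×10^-2 H.
U = ½LI² = ½(4.873×10^-2)(5.20)² = 0.6588 J.

U ≈ 0.659 J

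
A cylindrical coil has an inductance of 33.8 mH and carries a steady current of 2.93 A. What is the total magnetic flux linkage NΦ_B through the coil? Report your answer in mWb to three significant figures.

NΦ_B ≈ 99.0 mWb

From L = NΦ_B/I, the flux linkage is NΦ_B = LI.
NΦ_B = (3.380×10^-2 H)(2.93 A) = 9.903×10^-2 Wb.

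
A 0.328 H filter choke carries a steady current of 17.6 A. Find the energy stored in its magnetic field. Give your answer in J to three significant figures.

U ≈ 50.8 J

Stored magnetic energy: U = ½LI².
U = ½(0.328 H)(17.6 A)² = 50.8 J.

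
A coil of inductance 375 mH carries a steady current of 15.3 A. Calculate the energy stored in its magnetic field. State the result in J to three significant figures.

Stored magnetic energy: U = ½LI².
U = ½(0.375 H)(15.3 A)² = 43.89 J.

U ≈ 43.9 J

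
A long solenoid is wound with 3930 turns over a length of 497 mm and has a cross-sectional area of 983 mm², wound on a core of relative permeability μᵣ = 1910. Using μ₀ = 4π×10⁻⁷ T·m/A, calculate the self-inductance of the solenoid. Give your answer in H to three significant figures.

A = 983 mm² = 9.830×10^-4 m².
For a long solenoid, L = μ₀μᵣN²A/ℓ.
L = (4π×10⁻⁷)(1910)(3930)²(9.830×10^-4)/(0.497 m) = 73.32 H.

L ≈ 73.3 H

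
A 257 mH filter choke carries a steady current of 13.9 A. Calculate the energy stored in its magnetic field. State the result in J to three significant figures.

U ≈ 24.8 J

Stored magnetic energy: U = ½LI².
U = ½(0.257 H)(13.9 A)² = 24.83 J.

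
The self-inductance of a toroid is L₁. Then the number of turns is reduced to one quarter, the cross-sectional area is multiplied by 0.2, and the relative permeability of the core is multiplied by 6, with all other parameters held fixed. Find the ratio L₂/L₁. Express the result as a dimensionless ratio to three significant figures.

L₂/L₁ = 0.0750

For a toroid, L ∝ μᵣN²A/R.
L₂/L₁ = (0.25)^2 × (0.2) × (6) = 0.0750.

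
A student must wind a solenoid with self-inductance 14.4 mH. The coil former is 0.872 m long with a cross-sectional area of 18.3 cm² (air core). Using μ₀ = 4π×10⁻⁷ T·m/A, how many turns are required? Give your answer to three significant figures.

A = 18.3 cm² = 1.830×10^-3 m².
From L = μ₀N²A/ℓ, N = √(Lℓ / (μ₀A)).
N = √[(1.440×10^-2)(0.872) / ((4π×10⁻⁷)×1.830×10^-3)] = √(5.460×10^6) ≈ 2336.7.

N ≈ 2340 turns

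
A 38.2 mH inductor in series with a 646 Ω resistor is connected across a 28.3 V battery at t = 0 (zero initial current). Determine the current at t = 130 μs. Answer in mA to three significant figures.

τ = L/R = 3.820×10^-2/646 = 5.913×10^-5 s; final current I_∞ = ε/R = 28.3/646 = 4.381×10^-2 A.
I(t) = I_∞(1 − e^(−t/τ)) with t/τ = 2.198.
I = (4.381×10^-2)(1 − e^(−2.198)) = 3.8946×10^-2 A.

I ≈ 38.9 mA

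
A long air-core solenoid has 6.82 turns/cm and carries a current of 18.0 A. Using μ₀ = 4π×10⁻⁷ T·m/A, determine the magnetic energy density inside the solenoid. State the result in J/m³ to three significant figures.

B = μ₀nI = (4π×10⁻⁷)(682)(18.0) = 1.543×10^-2 T.
u = B²/(2μ₀) = (1.543×10^-2)²/(2×4π×10⁻⁷) = 94.69 J/m³.

u ≈ 94.7 J/m³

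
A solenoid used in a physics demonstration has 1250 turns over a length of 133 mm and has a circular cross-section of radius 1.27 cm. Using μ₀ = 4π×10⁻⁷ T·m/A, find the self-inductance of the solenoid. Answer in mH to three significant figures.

A = πr² = π(1.270×10^-2 m)² = 5.067×10^-4 m².
For a long solenoid, L = μ₀N²A/ℓ.
L = (4π×10⁻⁷)(1250)²(5.067×10^-4)/(0.133 m) = 7.481×10^-3 H.

L ≈ 7.48 mH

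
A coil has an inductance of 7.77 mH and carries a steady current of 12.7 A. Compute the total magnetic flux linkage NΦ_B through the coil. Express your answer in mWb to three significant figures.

NΦ_B ≈ 98.7 mWb

From L = NΦ_B/I, the flux linkage is NΦ_B = LI.
NΦ_B = (7.770×10^-3 H)(12.7 A) = 9.868×10^-2 Wb.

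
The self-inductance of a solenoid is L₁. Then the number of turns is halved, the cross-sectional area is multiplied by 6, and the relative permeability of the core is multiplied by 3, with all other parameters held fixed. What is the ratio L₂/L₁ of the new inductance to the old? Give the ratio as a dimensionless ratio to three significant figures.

For a solenoid, L ∝ μᵣN²A/ℓ.
L₂/L₁ = (0.5)^2 × (6) × (3) = 4.50.

L₂/L₁ = 4.50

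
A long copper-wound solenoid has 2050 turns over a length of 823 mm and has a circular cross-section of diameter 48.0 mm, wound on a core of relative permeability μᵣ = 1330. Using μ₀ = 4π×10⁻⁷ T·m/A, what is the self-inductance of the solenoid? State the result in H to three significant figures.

L ≈ 15.4 H

A = π(d/2)² = π(2.400×10^-2 m)² = 1.810×10^-3 m².
For a long solenoid, L = μ₀μᵣN²A/ℓ.
L = (4π×10⁻⁷)(1330)(2050)²(1.810×10^-3)/(0.823 m) = 15.44 H.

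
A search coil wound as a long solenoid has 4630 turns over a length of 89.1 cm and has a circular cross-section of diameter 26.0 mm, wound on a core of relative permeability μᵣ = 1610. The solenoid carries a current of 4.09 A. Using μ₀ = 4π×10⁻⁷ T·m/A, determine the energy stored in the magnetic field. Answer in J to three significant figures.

U ≈ 216 J

A = π(d/2)² = π(1.300×10^-2 m)² = 5.309×10^-4 m².
L = μ₀μᵣN²A/ℓ = (4π×10⁻⁷)(1610)(4630)²(5.309×10^-4)/(0.891) = 25.84 H.
U = ½LI² = ½(25.84)(4.09)² = 216.2 J.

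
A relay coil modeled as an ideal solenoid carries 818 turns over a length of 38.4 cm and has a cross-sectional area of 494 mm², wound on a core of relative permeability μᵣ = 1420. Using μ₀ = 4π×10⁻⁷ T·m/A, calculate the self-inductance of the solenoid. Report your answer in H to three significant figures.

A = 494 mm² = 4.940×10^-4 m².
For a long solenoid, L = μ₀μᵣN²A/ℓ.
L = (4π×10⁻⁷)(1420)(818)²(4.940×10^-4)/(0.384 m) = 1.536 H.

L ≈ 1.54 H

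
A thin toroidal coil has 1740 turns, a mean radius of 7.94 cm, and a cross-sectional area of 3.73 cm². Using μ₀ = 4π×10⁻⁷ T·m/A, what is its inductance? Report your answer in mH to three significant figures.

For a thin toroid, L = μ₀N²A/(2πR).
L = (4π×10⁻⁷)(1740)²(3.730×10^-4) / (2π×7.940×10^-2 m) = 2.8446×10^-3 H.

L ≈ 2.84 mH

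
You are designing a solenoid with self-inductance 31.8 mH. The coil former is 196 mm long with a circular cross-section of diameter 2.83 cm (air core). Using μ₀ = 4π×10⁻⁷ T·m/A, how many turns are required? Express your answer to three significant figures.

N ≈ 2810 turns

A = π(d/2)² = π(1.415×10^-2 m)² = 6.290×10^-4 m².
From L = μ₀N²A/ℓ, N = √(Lℓ / (μ₀A)).
N = √[(3.180×10^-2)(0.196) / ((4π×10⁻⁷)×6.290×10^-4)] = √(7.885×10^6) ≈ 2808.1.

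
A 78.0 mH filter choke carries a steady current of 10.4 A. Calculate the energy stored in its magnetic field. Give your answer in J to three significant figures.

Stored magnetic energy: U = ½LI².
U = ½(7.800×10^-2 H)(10.4 A)² = 4.218 J.

U ≈ 4.22 J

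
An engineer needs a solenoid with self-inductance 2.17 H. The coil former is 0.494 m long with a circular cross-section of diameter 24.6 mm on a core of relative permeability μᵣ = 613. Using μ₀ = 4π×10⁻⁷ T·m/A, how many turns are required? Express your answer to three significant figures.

N ≈ 1710 turns

A = π(d/2)² = π(1.230×10^-2 m)² = 4.753×10^-4 m².
From L = μ₀μᵣN²A/ℓ, N = √(Lℓ / (μ₀μᵣA)).
N = √[(2.17)(0.494) / ((4π×10⁻⁷)(613)×4.753×10^-4)] = √(2.928×10^6) ≈ 1711.1.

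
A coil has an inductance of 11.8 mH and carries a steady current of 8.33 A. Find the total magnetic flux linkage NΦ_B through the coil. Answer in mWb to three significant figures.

NΦ_B ≈ 98.3 mWb

From L = NΦ_B/I, the flux linkage is NΦ_B = LI.
NΦ_B = (1.180×10^-2 H)(8.33 A) = 9.829×10^-2 Wb.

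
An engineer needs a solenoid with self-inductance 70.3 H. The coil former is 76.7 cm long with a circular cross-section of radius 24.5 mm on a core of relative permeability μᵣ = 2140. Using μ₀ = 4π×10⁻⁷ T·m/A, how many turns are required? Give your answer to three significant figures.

A = πr² = π(2.450×10^-2 m)² = 1.886×10^-3 m².
From L = μ₀μᵣN²A/ℓ, N = √(Lℓ / (μ₀μᵣA)).
N = √[(70.3)(0.767) / ((4π×10⁻⁷)(2140)×1.886×10^-3)] = √(1.063×10^7) ≈ 3260.8.

N ≈ 3260 turns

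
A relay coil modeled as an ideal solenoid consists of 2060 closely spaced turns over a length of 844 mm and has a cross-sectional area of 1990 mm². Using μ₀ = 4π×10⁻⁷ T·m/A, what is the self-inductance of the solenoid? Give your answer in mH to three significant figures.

L ≈ 12.6 mH

A = 1990 mm² = 1.990×10^-3 m².
For a long solenoid, L = μ₀N²A/ℓ.
L = (4π×10⁻⁷)(2060)²(1.990×10^-3)/(0.844 m) = 1.257×10^-2 H.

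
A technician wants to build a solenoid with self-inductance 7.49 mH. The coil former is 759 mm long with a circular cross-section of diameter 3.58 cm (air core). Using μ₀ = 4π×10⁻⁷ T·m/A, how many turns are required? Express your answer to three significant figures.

A = π(d/2)² = π(1.790×10^-2 m)² = 1.007×10^-3 m².
From L = μ₀N²A/ℓ, N = √(Lℓ / (μ₀A)).
N = √[(7.490×10^-3)(0.759) / ((4π×10⁻⁷)×1.007×10^-3)] = √(4.494×10^6) ≈ 2120.0.

N ≈ 2120 turns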